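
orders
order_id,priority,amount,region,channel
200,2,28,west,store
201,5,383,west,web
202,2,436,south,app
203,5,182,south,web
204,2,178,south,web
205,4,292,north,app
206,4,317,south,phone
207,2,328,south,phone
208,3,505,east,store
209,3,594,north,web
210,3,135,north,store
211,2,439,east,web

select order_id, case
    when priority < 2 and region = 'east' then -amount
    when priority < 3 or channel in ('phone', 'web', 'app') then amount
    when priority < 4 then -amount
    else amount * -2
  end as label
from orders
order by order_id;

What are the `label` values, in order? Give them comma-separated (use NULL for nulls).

order_id=200: priority < 3 or channel in ('phone', 'web', 'app') → 28
order_id=201: priority < 3 or channel in ('phone', 'web', 'app') → 383
order_id=202: priority < 3 or channel in ('phone', 'web', 'app') → 436
order_id=203: priority < 3 or channel in ('phone', 'web', 'app') → 182
order_id=204: priority < 3 or channel in ('phone', 'web', 'app') → 178
order_id=205: priority < 3 or channel in ('phone', 'web', 'app') → 292
order_id=206: priority < 3 or channel in ('phone', 'web', 'app') → 317
order_id=207: priority < 3 or channel in ('phone', 'web', 'app') → 328
order_id=208: priority < 4 → -505
order_id=209: priority < 3 or channel in ('phone', 'web', 'app') → 594
order_id=210: priority < 4 → -135
order_id=211: priority < 3 or channel in ('phone', 'web', 'app') → 439

28, 383, 436, 182, 178, 292, 317, 328, -505, 594, -135, 439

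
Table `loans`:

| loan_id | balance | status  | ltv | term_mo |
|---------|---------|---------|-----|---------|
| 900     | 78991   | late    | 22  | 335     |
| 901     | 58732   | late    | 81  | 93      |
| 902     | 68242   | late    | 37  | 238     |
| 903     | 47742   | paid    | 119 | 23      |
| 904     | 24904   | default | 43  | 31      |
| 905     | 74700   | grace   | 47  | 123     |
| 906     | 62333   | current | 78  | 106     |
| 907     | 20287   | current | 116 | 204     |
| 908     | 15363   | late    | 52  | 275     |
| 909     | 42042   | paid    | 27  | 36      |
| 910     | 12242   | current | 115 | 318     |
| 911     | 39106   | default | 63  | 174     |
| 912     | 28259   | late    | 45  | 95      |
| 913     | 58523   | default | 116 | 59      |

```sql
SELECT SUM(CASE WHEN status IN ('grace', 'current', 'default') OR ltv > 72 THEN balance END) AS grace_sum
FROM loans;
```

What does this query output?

loan_id=900: ✗
loan_id=901: ✓ → 58732
loan_id=902: ✗
loan_id=903: ✓ → 47742
loan_id=904: ✓ → 24904
loan_id=905: ✓ → 74700
loan_id=906: ✓ → 62333
loan_id=907: ✓ → 20287
loan_id=908: ✗
loan_id=909: ✗
loan_id=910: ✓ → 12242
loan_id=911: ✓ → 39106
loan_id=912: ✗
loan_id=913: ✓ → 58523
grace_sum = 58732 + 47742 + 24904 + 74700 + 62333 + 20287 + 12242 + 39106 + 58523 = 398569

398569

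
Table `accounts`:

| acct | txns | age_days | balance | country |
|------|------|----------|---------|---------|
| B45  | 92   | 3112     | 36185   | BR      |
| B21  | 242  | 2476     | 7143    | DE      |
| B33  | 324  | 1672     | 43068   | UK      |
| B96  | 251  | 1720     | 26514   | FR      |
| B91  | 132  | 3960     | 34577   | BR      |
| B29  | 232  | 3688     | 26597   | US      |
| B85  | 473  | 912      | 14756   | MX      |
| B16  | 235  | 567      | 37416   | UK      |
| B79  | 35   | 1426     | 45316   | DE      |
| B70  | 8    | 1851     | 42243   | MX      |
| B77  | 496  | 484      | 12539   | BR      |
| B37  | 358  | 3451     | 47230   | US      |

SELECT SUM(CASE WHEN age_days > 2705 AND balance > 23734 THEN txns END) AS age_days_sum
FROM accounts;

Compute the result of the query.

acct=B45: ✓ → 92
acct=B21: ✗
acct=B33: ✗
acct=B96: ✗
acct=B91: ✓ → 132
acct=B29: ✓ → 232
acct=B85: ✗
acct=B16: ✗
acct=B79: ✗
acct=B70: ✗
acct=B77: ✗
acct=B37: ✓ → 358
age_days_sum = 92 + 132 + 232 + 358 = 814

814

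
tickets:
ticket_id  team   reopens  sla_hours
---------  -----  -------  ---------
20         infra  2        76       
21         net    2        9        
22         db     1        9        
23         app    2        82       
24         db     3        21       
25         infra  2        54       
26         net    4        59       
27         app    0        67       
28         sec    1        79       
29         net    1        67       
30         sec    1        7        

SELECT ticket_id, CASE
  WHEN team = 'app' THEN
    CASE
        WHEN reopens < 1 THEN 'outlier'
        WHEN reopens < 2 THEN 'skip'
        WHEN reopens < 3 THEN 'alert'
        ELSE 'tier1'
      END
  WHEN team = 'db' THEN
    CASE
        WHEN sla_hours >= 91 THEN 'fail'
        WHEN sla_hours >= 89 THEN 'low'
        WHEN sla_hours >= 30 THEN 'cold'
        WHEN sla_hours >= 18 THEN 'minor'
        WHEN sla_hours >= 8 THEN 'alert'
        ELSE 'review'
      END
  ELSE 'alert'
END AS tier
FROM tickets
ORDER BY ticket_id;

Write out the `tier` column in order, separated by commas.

ticket_id=20: team='infra' → outer ELSE → alert
ticket_id=21: team='net' → outer ELSE → alert
ticket_id=22: team='db' → inner[sla_hours >= 8] → alert
ticket_id=23: team='app' → inner[reopens < 3] → alert
ticket_id=24: team='db' → inner[sla_hours >= 18] → minor
ticket_id=25: team='infra' → outer ELSE → alert
ticket_id=26: team='net' → outer ELSE → alert
ticket_id=27: team='app' → inner[reopens < 1] → outlier
ticket_id=28: team='sec' → outer ELSE → alert
ticket_id=29: team='net' → outer ELSE → alert
ticket_id=30: team='sec' → outer ELSE → alert

alert, alert, alert, alert, minor, alert, alert, outlier, alert, alert, alert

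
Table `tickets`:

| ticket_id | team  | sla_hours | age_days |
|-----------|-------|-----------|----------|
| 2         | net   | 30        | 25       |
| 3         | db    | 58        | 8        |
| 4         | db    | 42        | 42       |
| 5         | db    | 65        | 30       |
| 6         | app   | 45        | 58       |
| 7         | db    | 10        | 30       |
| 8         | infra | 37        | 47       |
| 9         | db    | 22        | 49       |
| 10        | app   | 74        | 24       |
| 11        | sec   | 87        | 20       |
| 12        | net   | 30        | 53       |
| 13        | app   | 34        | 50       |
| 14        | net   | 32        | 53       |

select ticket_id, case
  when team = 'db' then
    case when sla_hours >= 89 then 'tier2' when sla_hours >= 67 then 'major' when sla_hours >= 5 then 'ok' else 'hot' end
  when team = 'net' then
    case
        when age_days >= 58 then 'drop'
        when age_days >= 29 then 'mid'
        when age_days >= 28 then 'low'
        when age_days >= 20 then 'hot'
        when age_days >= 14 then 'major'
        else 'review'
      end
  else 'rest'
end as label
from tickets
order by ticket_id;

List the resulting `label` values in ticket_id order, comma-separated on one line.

hot, ok, ok, ok, rest, ok, rest, ok, rest, rest, mid, rest, mid

ticket_id=2: team='net' → inner[age_days >= 20] → hot
ticket_id=3: team='db' → inner[sla_hours >= 5] → ok
ticket_id=4: team='db' → inner[sla_hours >= 5] → ok
ticket_id=5: team='db' → inner[sla_hours >= 5] → ok
ticket_id=6: team='app' → outer ELSE → rest
ticket_id=7: team='db' → inner[sla_hours >= 5] → ok
ticket_id=8: team='infra' → outer ELSE → rest
ticket_id=9: team='db' → inner[sla_hours >= 5] → ok
ticket_id=10: team='app' → outer ELSE → rest
ticket_id=11: team='sec' → outer ELSE → rest
ticket_id=12: team='net' → inner[age_days >= 29] → mid
ticket_id=13: team='app' → outer ELSE → rest
ticket_id=14: team='net' → inner[age_days >= 29] → mid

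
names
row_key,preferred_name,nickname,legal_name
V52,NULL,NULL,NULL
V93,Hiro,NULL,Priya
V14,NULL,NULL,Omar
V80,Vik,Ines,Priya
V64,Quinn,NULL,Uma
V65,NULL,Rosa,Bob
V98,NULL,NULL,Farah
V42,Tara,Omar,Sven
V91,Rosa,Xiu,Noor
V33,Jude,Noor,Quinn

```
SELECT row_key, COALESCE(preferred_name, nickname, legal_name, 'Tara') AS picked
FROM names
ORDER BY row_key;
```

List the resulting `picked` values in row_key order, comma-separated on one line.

row_key=V14: preferred_name=NULL, nickname=NULL, legal_name=Omar → Omar
row_key=V33: preferred_name=Jude → Jude
row_key=V42: preferred_name=Tara → Tara
row_key=V52: preferred_name=NULL, nickname=NULL, legal_name=NULL, → literal Tara → Tara
row_key=V64: preferred_name=Quinn → Quinn
row_key=V65: preferred_name=NULL, nickname=Rosa → Rosa
row_key=V80: preferred_name=Vik → Vik
row_key=V91: preferred_name=Rosa → Rosa
row_key=V93: preferred_name=Hiro → Hiro
row_key=V98: preferred_name=NULL, nickname=NULL, legal_name=Farah → Farah

Omar, Jude, Tara, Tara, Quinn, Rosa, Vik, Rosa, Hiro, Farah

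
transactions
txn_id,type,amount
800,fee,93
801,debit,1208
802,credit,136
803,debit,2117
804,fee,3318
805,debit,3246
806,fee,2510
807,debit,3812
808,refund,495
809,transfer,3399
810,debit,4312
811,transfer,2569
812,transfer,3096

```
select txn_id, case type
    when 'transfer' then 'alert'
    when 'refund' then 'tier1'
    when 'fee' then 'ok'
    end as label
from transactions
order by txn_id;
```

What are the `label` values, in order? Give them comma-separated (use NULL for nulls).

ok, NULL, NULL, NULL, ok, NULL, ok, NULL, tier1, alert, NULL, alert, alert

txn_id=800: type='fee' → ok
txn_id=801: (no match → NULL) → NULL
txn_id=802: (no match → NULL) → NULL
txn_id=803: (no match → NULL) → NULL
txn_id=804: type='fee' → ok
txn_id=805: (no match → NULL) → NULL
txn_id=806: type='fee' → ok
txn_id=807: (no match → NULL) → NULL
txn_id=808: type='refund' → tier1
txn_id=809: type='transfer' → alert
txn_id=810: (no match → NULL) → NULL
txn_id=811: type='transfer' → alert
txn_id=812: type='transfer' → alert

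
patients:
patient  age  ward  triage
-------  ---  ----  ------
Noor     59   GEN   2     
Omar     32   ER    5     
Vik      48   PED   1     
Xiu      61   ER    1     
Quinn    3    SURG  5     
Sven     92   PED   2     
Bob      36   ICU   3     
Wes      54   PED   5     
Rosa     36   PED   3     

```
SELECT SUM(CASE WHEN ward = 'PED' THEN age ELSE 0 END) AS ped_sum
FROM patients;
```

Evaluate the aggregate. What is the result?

patient=Noor: ✗
patient=Omar: ✗
patient=Vik: ✓ → 48
patient=Xiu: ✗
patient=Quinn: ✗
patient=Sven: ✓ → 92
patient=Bob: ✗
patient=Wes: ✓ → 54
patient=Rosa: ✓ → 36
ped_sum = 48 + 92 + 54 + 36 = 230

230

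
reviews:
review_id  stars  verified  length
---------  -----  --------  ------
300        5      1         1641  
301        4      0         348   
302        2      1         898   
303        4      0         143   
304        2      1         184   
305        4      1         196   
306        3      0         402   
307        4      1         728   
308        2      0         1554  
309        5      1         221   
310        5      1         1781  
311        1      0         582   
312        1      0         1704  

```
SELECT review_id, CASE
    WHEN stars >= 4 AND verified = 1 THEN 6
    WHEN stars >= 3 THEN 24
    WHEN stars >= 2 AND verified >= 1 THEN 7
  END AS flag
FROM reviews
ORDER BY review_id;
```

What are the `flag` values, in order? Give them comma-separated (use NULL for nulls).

6, 24, 7, 24, 7, 6, 24, 6, NULL, 6, 6, NULL, NULL

review_id=300: stars >= 4 AND verified = 1 → 6
review_id=301: stars >= 3 → 24
review_id=302: stars >= 2 AND verified >= 1 → 7
review_id=303: stars >= 3 → 24
review_id=304: stars >= 2 AND verified >= 1 → 7
review_id=305: stars >= 4 AND verified = 1 → 6
review_id=306: stars >= 3 → 24
review_id=307: stars >= 4 AND verified = 1 → 6
review_id=308: (no match → NULL) → NULL
review_id=309: stars >= 4 AND verified = 1 → 6
review_id=310: stars >= 4 AND verified = 1 → 6
review_id=311: (no match → NULL) → NULL
review_id=312: (no match → NULL) → NULL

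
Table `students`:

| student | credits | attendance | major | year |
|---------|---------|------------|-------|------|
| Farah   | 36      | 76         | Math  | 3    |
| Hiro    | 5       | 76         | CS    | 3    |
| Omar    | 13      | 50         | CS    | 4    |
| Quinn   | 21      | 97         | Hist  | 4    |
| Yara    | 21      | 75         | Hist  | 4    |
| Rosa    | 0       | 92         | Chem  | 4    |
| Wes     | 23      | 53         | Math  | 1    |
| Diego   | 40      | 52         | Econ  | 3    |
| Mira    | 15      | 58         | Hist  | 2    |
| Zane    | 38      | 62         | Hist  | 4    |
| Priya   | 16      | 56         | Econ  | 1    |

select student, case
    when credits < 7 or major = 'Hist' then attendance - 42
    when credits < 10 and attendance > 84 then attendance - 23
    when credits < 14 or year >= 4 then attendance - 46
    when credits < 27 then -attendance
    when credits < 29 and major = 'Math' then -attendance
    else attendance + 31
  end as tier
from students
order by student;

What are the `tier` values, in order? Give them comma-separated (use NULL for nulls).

83, 107, 34, 16, 4, -56, 55, 50, -53, 33, 20

student=Diego: ELSE → 83
student=Farah: ELSE → 107
student=Hiro: credits < 7 or major = 'Hist' → 34
student=Mira: credits < 7 or major = 'Hist' → 16
student=Omar: credits < 14 or year >= 4 → 4
student=Priya: credits < 27 → -56
student=Quinn: credits < 7 or major = 'Hist' → 55
student=Rosa: credits < 7 or major = 'Hist' → 50
student=Wes: credits < 27 → -53
student=Yara: credits < 7 or major = 'Hist' → 33
student=Zane: credits < 7 or major = 'Hist' → 20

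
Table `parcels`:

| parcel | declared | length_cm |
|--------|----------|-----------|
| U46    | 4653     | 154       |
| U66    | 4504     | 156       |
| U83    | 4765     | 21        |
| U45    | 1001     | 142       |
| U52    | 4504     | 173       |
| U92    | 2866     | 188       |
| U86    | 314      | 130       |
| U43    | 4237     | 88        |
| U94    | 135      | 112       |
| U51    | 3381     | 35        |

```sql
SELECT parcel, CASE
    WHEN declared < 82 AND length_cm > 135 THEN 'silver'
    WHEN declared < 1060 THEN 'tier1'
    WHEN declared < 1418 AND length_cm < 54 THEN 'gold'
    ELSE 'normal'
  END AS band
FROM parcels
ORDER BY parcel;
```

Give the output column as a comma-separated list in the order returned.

normal, tier1, normal, normal, normal, normal, normal, tier1, normal, tier1

parcel=U43: ELSE → normal
parcel=U45: declared < 1060 → tier1
parcel=U46: ELSE → normal
parcel=U51: ELSE → normal
parcel=U52: ELSE → normal
parcel=U66: ELSE → normal
parcel=U83: ELSE → normal
parcel=U86: declared < 1060 → tier1
parcel=U92: ELSE → normal
parcel=U94: declared < 1060 → tier1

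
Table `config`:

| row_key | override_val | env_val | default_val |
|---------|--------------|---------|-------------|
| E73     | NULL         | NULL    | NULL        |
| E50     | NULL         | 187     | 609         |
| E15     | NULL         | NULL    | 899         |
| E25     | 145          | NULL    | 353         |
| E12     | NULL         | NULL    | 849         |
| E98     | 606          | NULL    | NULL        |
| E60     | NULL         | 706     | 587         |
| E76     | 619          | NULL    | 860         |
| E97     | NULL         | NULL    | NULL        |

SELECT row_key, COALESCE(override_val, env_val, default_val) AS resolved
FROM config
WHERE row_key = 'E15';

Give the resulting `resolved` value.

899

row_key = E15: override_val=NULL, env_val=NULL, default_val=899.
override_val=NULL, env_val=NULL, default_val=899 → 899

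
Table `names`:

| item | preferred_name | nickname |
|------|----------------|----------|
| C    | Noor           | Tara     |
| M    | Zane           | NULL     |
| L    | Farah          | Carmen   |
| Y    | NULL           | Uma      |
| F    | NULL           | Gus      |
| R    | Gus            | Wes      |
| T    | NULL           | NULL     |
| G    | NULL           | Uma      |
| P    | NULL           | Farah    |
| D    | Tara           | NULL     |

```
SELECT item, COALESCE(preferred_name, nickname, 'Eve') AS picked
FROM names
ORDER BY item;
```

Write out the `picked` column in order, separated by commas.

Noor, Tara, Gus, Uma, Farah, Zane, Farah, Gus, Eve, Uma

item=C: preferred_name=Noor → Noor
item=D: preferred_name=Tara → Tara
item=F: preferred_name=NULL, nickname=Gus → Gus
item=G: preferred_name=NULL, nickname=Uma → Uma
item=L: preferred_name=Farah → Farah
item=M: preferred_name=Zane → Zane
item=P: preferred_name=NULL, nickname=Farah → Farah
item=R: preferred_name=Gus → Gus
item=T: preferred_name=NULL, nickname=NULL, → literal Eve → Eve
item=Y: preferred_name=NULL, nickname=Uma → Uma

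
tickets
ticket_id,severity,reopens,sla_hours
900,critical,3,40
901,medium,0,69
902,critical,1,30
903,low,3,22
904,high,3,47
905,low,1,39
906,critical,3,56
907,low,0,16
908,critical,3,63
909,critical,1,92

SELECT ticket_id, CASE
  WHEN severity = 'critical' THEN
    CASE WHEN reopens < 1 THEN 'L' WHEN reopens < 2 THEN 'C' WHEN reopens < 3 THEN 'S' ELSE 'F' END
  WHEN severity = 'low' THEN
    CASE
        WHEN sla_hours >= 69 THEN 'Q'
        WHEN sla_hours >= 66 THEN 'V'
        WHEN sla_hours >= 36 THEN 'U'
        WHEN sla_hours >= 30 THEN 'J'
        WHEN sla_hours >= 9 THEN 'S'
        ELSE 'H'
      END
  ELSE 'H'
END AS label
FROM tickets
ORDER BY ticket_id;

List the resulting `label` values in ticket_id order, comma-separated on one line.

F, H, C, S, H, U, F, S, F, C

ticket_id=900: severity='critical' → inner[ELSE] → F
ticket_id=901: severity='medium' → outer ELSE → H
ticket_id=902: severity='critical' → inner[reopens < 2] → C
ticket_id=903: severity='low' → inner[sla_hours >= 9] → S
ticket_id=904: severity='high' → outer ELSE → H
ticket_id=905: severity='low' → inner[sla_hours >= 36] → U
ticket_id=906: severity='critical' → inner[ELSE] → F
ticket_id=907: severity='low' → inner[sla_hours >= 9] → S
ticket_id=908: severity='critical' → inner[ELSE] → F
ticket_id=909: severity='critical' → inner[reopens < 2] → C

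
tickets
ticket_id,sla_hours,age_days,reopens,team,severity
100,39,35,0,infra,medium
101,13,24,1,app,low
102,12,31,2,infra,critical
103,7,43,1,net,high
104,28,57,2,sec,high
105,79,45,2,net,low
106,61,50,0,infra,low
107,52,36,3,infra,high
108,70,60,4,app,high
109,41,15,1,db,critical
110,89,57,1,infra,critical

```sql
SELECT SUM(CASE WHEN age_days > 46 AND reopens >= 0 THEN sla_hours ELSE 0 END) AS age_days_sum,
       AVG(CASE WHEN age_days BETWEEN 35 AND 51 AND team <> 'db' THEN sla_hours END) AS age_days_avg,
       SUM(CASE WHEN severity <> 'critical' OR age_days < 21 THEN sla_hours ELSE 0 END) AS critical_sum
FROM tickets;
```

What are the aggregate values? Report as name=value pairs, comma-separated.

age_days_sum=248, age_days_avg=47.6, critical_sum=390

[age_days_sum: age_days > 46 AND reopens >= 0]
ticket_id=100: ✗
ticket_id=101: ✗
ticket_id=102: ✗
ticket_id=103: ✗
ticket_id=104: ✓ → 28
ticket_id=105: ✗
ticket_id=106: ✓ → 61
ticket_id=107: ✗
ticket_id=108: ✓ → 70
ticket_id=109: ✗
ticket_id=110: ✓ → 89
age_days_sum = 28 + 61 + 70 + 89 = 248
—
[age_days_avg: age_days BETWEEN 35 AND 51 AND team <> 'db']
ticket_id=100: ✓ → 39
ticket_id=101: ✗
ticket_id=102: ✗
ticket_id=103: ✓ → 7
ticket_id=104: ✗
ticket_id=105: ✓ → 79
ticket_id=106: ✓ → 61
ticket_id=107: ✓ → 52
ticket_id=108: ✗
ticket_id=109: ✗
ticket_id=110: ✗
age_days_avg = (39 + 7 + 79 + 61 + 52) / 5 = 47.6
—
[critical_sum: severity <> 'critical' OR age_days < 21]
ticket_id=100: ✓ → 39
ticket_id=101: ✓ → 13
ticket_id=102: ✗
ticket_id=103: ✓ → 7
ticket_id=104: ✓ → 28
ticket_id=105: ✓ → 79
ticket_id=106: ✓ → 61
ticket_id=107: ✓ → 52
ticket_id=108: ✓ → 70
ticket_id=109: ✓ → 41
ticket_id=110: ✗
critical_sum = 39 + 13 + 7 + 28 + 79 + 61 + 52 + 70 + 41 = 390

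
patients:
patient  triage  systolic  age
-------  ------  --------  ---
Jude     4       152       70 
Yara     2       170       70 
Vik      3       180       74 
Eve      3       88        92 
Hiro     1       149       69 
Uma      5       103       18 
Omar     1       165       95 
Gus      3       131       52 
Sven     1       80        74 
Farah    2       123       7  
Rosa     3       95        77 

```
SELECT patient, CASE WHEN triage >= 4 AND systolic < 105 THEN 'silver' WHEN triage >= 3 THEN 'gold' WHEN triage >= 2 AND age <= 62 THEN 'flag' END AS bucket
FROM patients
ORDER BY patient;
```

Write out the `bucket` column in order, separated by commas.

gold, flag, gold, NULL, gold, NULL, gold, NULL, silver, gold, NULL

patient=Eve: triage >= 3 → gold
patient=Farah: triage >= 2 AND age <= 62 → flag
patient=Gus: triage >= 3 → gold
patient=Hiro: (no match → NULL) → NULL
patient=Jude: triage >= 3 → gold
patient=Omar: (no match → NULL) → NULL
patient=Rosa: triage >= 3 → gold
patient=Sven: (no match → NULL) → NULL
patient=Uma: triage >= 4 AND systolic < 105 → silver
patient=Vik: triage >= 3 → gold
patient=Yara: (no match → NULL) → NULL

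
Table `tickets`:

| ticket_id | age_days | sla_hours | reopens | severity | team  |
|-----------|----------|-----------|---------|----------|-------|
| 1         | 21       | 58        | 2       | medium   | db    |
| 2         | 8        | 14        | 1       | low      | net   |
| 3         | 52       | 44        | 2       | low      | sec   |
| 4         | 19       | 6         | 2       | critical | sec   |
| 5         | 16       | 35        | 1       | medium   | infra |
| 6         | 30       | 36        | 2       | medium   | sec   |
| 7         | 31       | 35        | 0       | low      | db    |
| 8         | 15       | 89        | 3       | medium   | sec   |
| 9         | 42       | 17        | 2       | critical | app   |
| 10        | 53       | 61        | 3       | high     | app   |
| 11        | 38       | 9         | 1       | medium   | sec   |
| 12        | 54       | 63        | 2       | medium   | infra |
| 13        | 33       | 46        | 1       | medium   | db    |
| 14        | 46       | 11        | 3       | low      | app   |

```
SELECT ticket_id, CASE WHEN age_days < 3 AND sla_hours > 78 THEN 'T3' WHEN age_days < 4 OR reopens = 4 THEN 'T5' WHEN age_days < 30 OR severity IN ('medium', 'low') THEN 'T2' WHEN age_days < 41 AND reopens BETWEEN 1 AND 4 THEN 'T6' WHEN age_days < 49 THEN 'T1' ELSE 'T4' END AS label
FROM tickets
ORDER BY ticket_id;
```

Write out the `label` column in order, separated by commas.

T2, T2, T2, T2, T2, T2, T2, T2, T1, T4, T2, T2, T2, T2

ticket_id=1: age_days < 30 OR severity IN ('medium', 'low') → T2
ticket_id=2: age_days < 30 OR severity IN ('medium', 'low') → T2
ticket_id=3: age_days < 30 OR severity IN ('medium', 'low') → T2
ticket_id=4: age_days < 30 OR severity IN ('medium', 'low') → T2
ticket_id=5: age_days < 30 OR severity IN ('medium', 'low') → T2
ticket_id=6: age_days < 30 OR severity IN ('medium', 'low') → T2
ticket_id=7: age_days < 30 OR severity IN ('medium', 'low') → T2
ticket_id=8: age_days < 30 OR severity IN ('medium', 'low') → T2
ticket_id=9: age_days < 49 → T1
ticket_id=10: ELSE → T4
ticket_id=11: age_days < 30 OR severity IN ('medium', 'low') → T2
ticket_id=12: age_days < 30 OR severity IN ('medium', 'low') → T2
ticket_id=13: age_days < 30 OR severity IN ('medium', 'low') → T2
ticket_id=14: age_days < 30 OR severity IN ('medium', 'low') → T2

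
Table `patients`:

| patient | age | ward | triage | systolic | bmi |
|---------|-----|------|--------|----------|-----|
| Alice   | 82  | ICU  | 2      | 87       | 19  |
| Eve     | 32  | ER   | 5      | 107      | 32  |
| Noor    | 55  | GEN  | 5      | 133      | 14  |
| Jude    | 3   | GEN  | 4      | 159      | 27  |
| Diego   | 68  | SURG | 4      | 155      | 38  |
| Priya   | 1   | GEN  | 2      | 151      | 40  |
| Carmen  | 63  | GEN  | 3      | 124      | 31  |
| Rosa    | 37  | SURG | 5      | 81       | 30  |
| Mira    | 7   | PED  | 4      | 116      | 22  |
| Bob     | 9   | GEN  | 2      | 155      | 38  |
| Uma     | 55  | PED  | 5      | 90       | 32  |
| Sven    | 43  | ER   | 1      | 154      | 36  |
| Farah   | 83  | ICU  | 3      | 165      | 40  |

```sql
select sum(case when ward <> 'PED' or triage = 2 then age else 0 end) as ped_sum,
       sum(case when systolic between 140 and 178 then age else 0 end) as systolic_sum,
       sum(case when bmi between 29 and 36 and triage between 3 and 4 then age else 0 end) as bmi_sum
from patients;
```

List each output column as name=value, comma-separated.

[ped_sum: ward <> 'PED' or triage = 2]
patient=Alice: ✓ → 82
patient=Eve: ✓ → 32
patient=Noor: ✓ → 55
patient=Jude: ✓ → 3
patient=Diego: ✓ → 68
patient=Priya: ✓ → 1
patient=Carmen: ✓ → 63
patient=Rosa: ✓ → 37
patient=Mira: ✗
patient=Bob: ✓ → 9
patient=Uma: ✗
patient=Sven: ✓ → 43
patient=Farah: ✓ → 83
ped_sum = 82 + 32 + 55 + 3 + 68 + 1 + 63 + 37 + 9 + 43 + 83 = 476
—
[systolic_sum: systolic between 140 and 178]
patient=Alice: ✗
patient=Eve: ✗
patient=Noor: ✗
patient=Jude: ✓ → 3
patient=Diego: ✓ → 68
patient=Priya: ✓ → 1
patient=Carmen: ✗
patient=Rosa: ✗
patient=Mira: ✗
patient=Bob: ✓ → 9
patient=Uma: ✗
patient=Sven: ✓ → 43
patient=Farah: ✓ → 83
systolic_sum = 3 + 68 + 1 + 9 + 43 + 83 = 207
—
[bmi_sum: bmi between 29 and 36 and triage between 3 and 4]
patient=Alice: ✗
patient=Eve: ✗
patient=Noor: ✗
patient=Jude: ✗
patient=Diego: ✗
patient=Priya: ✗
patient=Carmen: ✓ → 63
patient=Rosa: ✗
patient=Mira: ✗
patient=Bob: ✗
patient=Uma: ✗
patient=Sven: ✗
patient=Farah: ✗
bmi_sum = 63

ped_sum=476, systolic_sum=207, bmi_sum=63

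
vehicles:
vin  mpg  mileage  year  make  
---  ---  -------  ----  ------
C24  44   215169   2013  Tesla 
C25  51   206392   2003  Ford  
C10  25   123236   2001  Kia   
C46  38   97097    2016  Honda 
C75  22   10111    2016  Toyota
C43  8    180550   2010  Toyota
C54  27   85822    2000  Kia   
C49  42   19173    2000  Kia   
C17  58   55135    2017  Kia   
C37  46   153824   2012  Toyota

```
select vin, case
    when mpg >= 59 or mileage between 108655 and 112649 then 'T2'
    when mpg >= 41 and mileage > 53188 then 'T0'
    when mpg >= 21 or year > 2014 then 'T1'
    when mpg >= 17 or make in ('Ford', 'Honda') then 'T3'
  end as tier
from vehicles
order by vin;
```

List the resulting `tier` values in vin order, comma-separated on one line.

T1, T0, T0, T0, T0, NULL, T1, T1, T1, T1

vin=C10: mpg >= 21 or year > 2014 → T1
vin=C17: mpg >= 41 and mileage > 53188 → T0
vin=C24: mpg >= 41 and mileage > 53188 → T0
vin=C25: mpg >= 41 and mileage > 53188 → T0
vin=C37: mpg >= 41 and mileage > 53188 → T0
vin=C43: (no match → NULL) → NULL
vin=C46: mpg >= 21 or year > 2014 → T1
vin=C49: mpg >= 21 or year > 2014 → T1
vin=C54: mpg >= 21 or year > 2014 → T1
vin=C75: mpg >= 21 or year > 2014 → T1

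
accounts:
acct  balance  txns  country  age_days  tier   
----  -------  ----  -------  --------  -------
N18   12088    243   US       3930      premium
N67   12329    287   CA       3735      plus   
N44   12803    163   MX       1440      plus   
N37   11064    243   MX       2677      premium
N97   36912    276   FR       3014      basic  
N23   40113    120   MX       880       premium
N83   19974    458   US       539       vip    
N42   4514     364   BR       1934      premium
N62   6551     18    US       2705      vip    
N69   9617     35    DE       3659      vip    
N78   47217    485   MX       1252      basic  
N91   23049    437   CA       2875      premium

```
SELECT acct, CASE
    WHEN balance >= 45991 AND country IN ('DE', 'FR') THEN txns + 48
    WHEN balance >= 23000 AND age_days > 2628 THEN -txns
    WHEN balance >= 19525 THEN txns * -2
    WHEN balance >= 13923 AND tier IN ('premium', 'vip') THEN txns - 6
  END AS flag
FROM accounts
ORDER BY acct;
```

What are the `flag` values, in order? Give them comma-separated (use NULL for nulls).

NULL, -240, NULL, NULL, NULL, NULL, NULL, NULL, -970, -916, -437, -276

acct=N18: (no match → NULL) → NULL
acct=N23: balance >= 19525 → -240
acct=N37: (no match → NULL) → NULL
acct=N42: (no match → NULL) → NULL
acct=N44: (no match → NULL) → NULL
acct=N62: (no match → NULL) → NULL
acct=N67: (no match → NULL) → NULL
acct=N69: (no match → NULL) → NULL
acct=N78: balance >= 19525 → -970
acct=N83: balance >= 19525 → -916
acct=N91: balance >= 23000 AND age_days > 2628 → -437
acct=N97: balance >= 23000 AND age_days > 2628 → -276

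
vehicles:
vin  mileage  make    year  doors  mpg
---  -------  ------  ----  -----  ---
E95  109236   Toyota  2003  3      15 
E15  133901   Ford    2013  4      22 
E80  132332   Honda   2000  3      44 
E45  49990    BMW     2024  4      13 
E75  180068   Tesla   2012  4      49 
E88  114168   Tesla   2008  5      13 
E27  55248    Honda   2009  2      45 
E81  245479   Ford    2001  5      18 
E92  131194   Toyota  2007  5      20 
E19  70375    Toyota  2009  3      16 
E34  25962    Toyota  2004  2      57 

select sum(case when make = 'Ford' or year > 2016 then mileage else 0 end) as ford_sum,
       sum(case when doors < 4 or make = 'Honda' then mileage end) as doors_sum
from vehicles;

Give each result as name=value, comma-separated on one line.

ford_sum=429370, doors_sum=393153

[ford_sum: make = 'Ford' or year > 2016]
vin=E95: ✗
vin=E15: ✓ → 133901
vin=E80: ✗
vin=E45: ✓ → 49990
vin=E75: ✗
vin=E88: ✗
vin=E27: ✗
vin=E81: ✓ → 245479
vin=E92: ✗
vin=E19: ✗
vin=E34: ✗
ford_sum = 133901 + 49990 + 245479 = 429370
—
[doors_sum: doors < 4 or make = 'Honda']
vin=E95: ✓ → 109236
vin=E15: ✗
vin=E80: ✓ → 132332
vin=E45: ✗
vin=E75: ✗
vin=E88: ✗
vin=E27: ✓ → 55248
vin=E81: ✗
vin=E92: ✗
vin=E19: ✓ → 70375
vin=E34: ✓ → 25962
doors_sum = 109236 + 132332 + 55248 + 70375 + 25962 = 393153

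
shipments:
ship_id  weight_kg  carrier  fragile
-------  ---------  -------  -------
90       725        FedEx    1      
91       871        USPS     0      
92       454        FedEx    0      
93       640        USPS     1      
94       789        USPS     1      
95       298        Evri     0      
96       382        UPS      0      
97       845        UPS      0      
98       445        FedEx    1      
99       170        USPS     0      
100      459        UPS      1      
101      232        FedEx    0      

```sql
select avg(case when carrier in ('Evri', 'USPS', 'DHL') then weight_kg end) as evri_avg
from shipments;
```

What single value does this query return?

ship_id=90: ✗
ship_id=91: ✓ → 871
ship_id=92: ✗
ship_id=93: ✓ → 640
ship_id=94: ✓ → 789
ship_id=95: ✓ → 298
ship_id=96: ✗
ship_id=97: ✗
ship_id=98: ✗
ship_id=99: ✓ → 170
ship_id=100: ✗
ship_id=101: ✗
evri_avg = (871 + 640 + 789 + 298 + 170) / 5 = 553.6

553.6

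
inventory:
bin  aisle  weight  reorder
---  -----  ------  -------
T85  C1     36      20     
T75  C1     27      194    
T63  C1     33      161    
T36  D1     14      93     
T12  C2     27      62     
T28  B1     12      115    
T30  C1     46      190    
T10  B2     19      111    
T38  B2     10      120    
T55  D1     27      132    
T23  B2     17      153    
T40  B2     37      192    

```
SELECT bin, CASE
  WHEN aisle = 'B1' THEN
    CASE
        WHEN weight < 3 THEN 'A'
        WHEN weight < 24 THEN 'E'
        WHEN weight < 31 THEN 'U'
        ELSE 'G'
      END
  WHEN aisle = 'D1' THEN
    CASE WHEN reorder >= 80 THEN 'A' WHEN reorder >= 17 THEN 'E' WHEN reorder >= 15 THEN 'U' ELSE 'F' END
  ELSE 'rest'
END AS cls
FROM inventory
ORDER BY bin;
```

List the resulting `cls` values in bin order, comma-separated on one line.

bin=T10: aisle='B2' → outer ELSE → rest
bin=T12: aisle='C2' → outer ELSE → rest
bin=T23: aisle='B2' → outer ELSE → rest
bin=T28: aisle='B1' → inner[weight < 24] → E
bin=T30: aisle='C1' → outer ELSE → rest
bin=T36: aisle='D1' → inner[reorder >= 80] → A
bin=T38: aisle='B2' → outer ELSE → rest
bin=T40: aisle='B2' → outer ELSE → rest
bin=T55: aisle='D1' → inner[reorder >= 80] → A
bin=T63: aisle='C1' → outer ELSE → rest
bin=T75: aisle='C1' → outer ELSE → rest
bin=T85: aisle='C1' → outer ELSE → rest

rest, rest, rest, E, rest, A, rest, rest, A, rest, rest, rest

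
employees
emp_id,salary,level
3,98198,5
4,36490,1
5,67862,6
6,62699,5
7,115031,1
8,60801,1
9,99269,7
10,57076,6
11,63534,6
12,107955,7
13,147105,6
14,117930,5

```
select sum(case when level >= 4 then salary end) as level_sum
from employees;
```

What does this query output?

emp_id=3: ✓ → 98198
emp_id=4: ✗
emp_id=5: ✓ → 67862
emp_id=6: ✓ → 62699
emp_id=7: ✗
emp_id=8: ✗
emp_id=9: ✓ → 99269
emp_id=10: ✓ → 57076
emp_id=11: ✓ → 63534
emp_id=12: ✓ → 107955
emp_id=13: ✓ → 147105
emp_id=14: ✓ → 117930
level_sum = 98198 + 67862 + 62699 + 99269 + 57076 + 63534 + 107955 + 147105 + 117930 = 821628

821628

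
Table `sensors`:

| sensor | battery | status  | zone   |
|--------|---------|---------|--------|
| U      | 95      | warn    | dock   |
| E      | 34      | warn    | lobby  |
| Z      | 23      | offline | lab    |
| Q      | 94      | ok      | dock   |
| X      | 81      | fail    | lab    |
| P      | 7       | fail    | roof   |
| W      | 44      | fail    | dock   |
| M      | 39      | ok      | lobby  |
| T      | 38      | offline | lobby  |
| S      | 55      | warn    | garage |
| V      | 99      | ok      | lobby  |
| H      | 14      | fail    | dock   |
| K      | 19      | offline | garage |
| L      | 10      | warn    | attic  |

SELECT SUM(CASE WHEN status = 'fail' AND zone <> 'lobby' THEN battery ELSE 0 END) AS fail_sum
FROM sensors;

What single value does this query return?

sensor=U: ✗
sensor=E: ✗
sensor=Z: ✗
sensor=Q: ✗
sensor=X: ✓ → 81
sensor=P: ✓ → 7
sensor=W: ✓ → 44
sensor=M: ✗
sensor=T: ✗
sensor=S: ✗
sensor=V: ✗
sensor=H: ✓ → 14
sensor=K: ✗
sensor=L: ✗
fail_sum = 81 + 7 + 44 + 14 = 146

146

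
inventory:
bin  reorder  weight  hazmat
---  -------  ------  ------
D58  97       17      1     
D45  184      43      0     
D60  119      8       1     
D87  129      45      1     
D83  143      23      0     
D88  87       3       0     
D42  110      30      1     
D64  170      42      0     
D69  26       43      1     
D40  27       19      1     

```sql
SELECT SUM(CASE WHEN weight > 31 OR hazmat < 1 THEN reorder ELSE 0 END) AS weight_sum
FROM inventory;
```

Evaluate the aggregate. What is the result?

bin=D58: ✗
bin=D45: ✓ → 184
bin=D60: ✗
bin=D87: ✓ → 129
bin=D83: ✓ → 143
bin=D88: ✓ → 87
bin=D42: ✗
bin=D64: ✓ → 170
bin=D69: ✓ → 26
bin=D40: ✗
weight_sum = 184 + 129 + 143 + 87 + 170 + 26 = 739

739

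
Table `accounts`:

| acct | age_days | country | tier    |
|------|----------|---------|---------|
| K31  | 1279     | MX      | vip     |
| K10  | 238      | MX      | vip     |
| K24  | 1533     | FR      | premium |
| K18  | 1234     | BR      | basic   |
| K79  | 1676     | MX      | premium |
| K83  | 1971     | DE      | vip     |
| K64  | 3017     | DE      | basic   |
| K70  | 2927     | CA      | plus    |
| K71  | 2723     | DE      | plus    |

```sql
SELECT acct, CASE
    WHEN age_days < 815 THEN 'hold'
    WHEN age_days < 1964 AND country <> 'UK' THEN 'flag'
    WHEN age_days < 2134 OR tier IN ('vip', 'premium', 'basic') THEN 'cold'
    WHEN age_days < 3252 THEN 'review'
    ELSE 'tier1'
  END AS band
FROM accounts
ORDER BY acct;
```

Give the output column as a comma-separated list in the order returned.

hold, flag, flag, flag, cold, review, review, flag, cold

acct=K10: age_days < 815 → hold
acct=K18: age_days < 1964 AND country <> 'UK' → flag
acct=K24: age_days < 1964 AND country <> 'UK' → flag
acct=K31: age_days < 1964 AND country <> 'UK' → flag
acct=K64: age_days < 2134 OR tier IN ('vip', 'premium', 'basic') → cold
acct=K70: age_days < 3252 → review
acct=K71: age_days < 3252 → review
acct=K79: age_days < 1964 AND country <> 'UK' → flag
acct=K83: age_days < 2134 OR tier IN ('vip', 'premium', 'basic') → cold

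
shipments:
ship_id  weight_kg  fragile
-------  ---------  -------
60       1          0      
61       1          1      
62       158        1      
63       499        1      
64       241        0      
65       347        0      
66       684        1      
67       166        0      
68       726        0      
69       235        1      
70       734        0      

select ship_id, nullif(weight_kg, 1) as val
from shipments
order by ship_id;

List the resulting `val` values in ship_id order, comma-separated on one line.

NULL, NULL, 158, 499, 241, 347, 684, 166, 726, 235, 734

ship_id=60: weight_kg=1 vs 1: equal → NULL
ship_id=61: weight_kg=1 vs 1: equal → NULL
ship_id=62: weight_kg=158 vs 1: differ → 158
ship_id=63: weight_kg=499 vs 1: differ → 499
ship_id=64: weight_kg=241 vs 1: differ → 241
ship_id=65: weight_kg=347 vs 1: differ → 347
ship_id=66: weight_kg=684 vs 1: differ → 684
ship_id=67: weight_kg=166 vs 1: differ → 166
ship_id=68: weight_kg=726 vs 1: differ → 726
ship_id=69: weight_kg=235 vs 1: differ → 235
ship_id=70: weight_kg=734 vs 1: differ → 734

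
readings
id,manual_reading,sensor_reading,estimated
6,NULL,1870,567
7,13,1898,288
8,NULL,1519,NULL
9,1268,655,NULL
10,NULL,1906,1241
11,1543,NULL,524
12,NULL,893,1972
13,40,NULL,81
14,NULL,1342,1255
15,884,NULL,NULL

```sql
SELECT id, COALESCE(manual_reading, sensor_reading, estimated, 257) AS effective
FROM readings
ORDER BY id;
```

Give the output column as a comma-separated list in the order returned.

id=6: manual_reading=NULL, sensor_reading=1870 → 1870
id=7: manual_reading=13 → 13
id=8: manual_reading=NULL, sensor_reading=1519 → 1519
id=9: manual_reading=1268 → 1268
id=10: manual_reading=NULL, sensor_reading=1906 → 1906
id=11: manual_reading=1543 → 1543
id=12: manual_reading=NULL, sensor_reading=893 → 893
id=13: manual_reading=40 → 40
id=14: manual_reading=NULL, sensor_reading=1342 → 1342
id=15: manual_reading=884 → 884

1870, 13, 1519, 1268, 1906, 1543, 893, 40, 1342, 884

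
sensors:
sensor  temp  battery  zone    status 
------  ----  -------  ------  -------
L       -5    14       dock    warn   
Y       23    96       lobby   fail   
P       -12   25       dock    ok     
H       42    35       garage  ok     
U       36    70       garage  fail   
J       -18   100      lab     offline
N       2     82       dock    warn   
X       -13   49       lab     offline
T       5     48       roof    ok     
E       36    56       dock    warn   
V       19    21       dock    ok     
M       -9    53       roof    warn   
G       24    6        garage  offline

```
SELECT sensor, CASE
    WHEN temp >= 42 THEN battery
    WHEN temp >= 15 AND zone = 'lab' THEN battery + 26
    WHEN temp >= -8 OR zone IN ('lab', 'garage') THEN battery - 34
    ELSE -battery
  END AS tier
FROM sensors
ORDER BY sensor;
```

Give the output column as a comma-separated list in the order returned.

22, -28, 35, 66, -20, -53, 48, -25, 14, 36, -13, 15, 62

sensor=E: temp >= -8 OR zone IN ('lab', 'garage') → 22
sensor=G: temp >= -8 OR zone IN ('lab', 'garage') → -28
sensor=H: temp >= 42 → 35
sensor=J: temp >= -8 OR zone IN ('lab', 'garage') → 66
sensor=L: temp >= -8 OR zone IN ('lab', 'garage') → -20
sensor=M: ELSE → -53
sensor=N: temp >= -8 OR zone IN ('lab', 'garage') → 48
sensor=P: ELSE → -25
sensor=T: temp >= -8 OR zone IN ('lab', 'garage') → 14
sensor=U: temp >= -8 OR zone IN ('lab', 'garage') → 36
sensor=V: temp >= -8 OR zone IN ('lab', 'garage') → -13
sensor=X: temp >= -8 OR zone IN ('lab', 'garage') → 15
sensor=Y: temp >= -8 OR zone IN ('lab', 'garage') → 62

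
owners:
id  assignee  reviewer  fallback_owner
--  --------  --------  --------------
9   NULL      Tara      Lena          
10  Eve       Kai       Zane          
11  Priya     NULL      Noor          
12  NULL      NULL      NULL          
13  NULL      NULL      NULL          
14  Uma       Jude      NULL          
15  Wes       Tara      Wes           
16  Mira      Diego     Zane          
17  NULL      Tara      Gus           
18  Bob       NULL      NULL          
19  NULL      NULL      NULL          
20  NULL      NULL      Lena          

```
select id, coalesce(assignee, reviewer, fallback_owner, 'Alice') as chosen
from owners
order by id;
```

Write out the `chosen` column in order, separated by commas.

id=9: assignee=NULL, reviewer=Tara → Tara
id=10: assignee=Eve → Eve
id=11: assignee=Priya → Priya
id=12: assignee=NULL, reviewer=NULL, fallback_owner=NULL, → literal Alice → Alice
id=13: assignee=NULL, reviewer=NULL, fallback_owner=NULL, → literal Alice → Alice
id=14: assignee=Uma → Uma
id=15: assignee=Wes → Wes
id=16: assignee=Mira → Mira
id=17: assignee=NULL, reviewer=Tara → Tara
id=18: assignee=Bob → Bob
id=19: assignee=NULL, reviewer=NULL, fallback_owner=NULL, → literal Alice → Alice
id=20: assignee=NULL, reviewer=NULL, fallback_owner=Lena → Lena

Tara, Eve, Priya, Alice, Alice, Uma, Wes, Mira, Tara, Bob, Alice, Lena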